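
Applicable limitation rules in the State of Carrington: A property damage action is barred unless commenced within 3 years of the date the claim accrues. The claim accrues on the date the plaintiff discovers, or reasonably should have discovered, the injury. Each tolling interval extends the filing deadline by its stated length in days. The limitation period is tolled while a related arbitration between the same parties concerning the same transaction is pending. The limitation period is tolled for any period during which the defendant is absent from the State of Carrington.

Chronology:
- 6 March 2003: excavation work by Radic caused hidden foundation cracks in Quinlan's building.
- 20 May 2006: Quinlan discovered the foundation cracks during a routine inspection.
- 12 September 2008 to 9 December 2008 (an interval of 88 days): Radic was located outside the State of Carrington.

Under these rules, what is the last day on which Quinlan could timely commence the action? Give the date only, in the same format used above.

Under the discovery rule, the claim accrued on 20 May 2006, when Quinlan discovered the injury — not on the 6 March 2003 date of the underlying act.
3 years from 20 May 2006 is 20 May 2009.
The defendant's absence from the jurisdiction from 12 September 2008 to 9 December 2008 tolled the period for 88 days, extending the deadline to 16 August 2009.

16 August 2009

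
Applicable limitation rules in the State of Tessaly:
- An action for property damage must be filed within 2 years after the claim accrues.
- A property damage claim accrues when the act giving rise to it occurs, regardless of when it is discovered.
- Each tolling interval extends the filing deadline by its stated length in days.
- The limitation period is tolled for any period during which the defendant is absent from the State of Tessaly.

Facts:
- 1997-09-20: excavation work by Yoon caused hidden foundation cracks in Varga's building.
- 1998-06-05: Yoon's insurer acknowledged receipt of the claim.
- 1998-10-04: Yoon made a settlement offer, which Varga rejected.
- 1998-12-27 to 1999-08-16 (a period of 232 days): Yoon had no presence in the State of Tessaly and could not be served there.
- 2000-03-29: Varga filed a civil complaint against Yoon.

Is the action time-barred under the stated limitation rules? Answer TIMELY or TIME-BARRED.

TIMELY

The claim accrued on 1997-09-20, the date of the act.
2 years from 1997-09-20 is 1999-09-20.
Because the defendant's absence from the jurisdiction ran from 1998-12-27 to 1999-08-16, the deadline is extended by 232 days to 2000-05-09.
Nothing else in the chronology tolls or restarts the period.
The 2000-03-29 filing precedes the 2000-05-09 deadline; the claim is timely.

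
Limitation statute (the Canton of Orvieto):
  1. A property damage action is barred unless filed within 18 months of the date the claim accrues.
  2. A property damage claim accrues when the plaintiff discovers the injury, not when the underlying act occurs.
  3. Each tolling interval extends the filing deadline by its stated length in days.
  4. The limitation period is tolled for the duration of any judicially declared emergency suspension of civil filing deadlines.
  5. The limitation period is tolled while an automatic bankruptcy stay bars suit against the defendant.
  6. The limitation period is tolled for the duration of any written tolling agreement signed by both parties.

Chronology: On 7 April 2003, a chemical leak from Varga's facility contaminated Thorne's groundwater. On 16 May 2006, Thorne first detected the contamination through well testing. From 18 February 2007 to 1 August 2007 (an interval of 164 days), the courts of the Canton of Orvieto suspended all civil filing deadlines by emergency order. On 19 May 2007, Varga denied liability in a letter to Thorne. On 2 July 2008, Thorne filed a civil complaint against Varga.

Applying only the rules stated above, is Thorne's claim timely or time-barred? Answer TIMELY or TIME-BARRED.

Under the discovery rule, the claim accrued on 16 May 2006, when Thorne discovered the injury — not on the 7 April 2003 date of the underlying act.
18 months from 16 May 2006 is 16 November 2007.
Because the emergency suspension of filing deadlines ran from 18 February 2007 to 1 August 2007, the deadline is extended by 164 days to 28 April 2008.
The other events in the timeline have no effect on the limitation period under the stated rules.
The 2 July 2008 filing falls after the 28 April 2008 deadline; the claim is time-barred.

TIME-BARRED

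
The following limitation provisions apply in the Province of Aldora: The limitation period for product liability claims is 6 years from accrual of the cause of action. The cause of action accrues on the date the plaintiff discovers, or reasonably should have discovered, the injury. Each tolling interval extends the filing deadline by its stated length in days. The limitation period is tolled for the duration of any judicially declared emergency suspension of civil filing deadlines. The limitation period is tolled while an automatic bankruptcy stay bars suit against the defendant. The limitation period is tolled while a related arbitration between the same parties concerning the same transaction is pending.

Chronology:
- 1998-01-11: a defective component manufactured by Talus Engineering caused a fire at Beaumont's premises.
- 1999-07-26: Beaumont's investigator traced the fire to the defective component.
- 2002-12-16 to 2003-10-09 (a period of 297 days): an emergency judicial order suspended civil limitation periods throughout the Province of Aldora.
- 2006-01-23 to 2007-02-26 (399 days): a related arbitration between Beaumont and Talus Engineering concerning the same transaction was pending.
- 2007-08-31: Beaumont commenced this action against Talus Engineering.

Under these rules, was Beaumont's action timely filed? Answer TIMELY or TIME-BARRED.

Accrual is tied to discovery, so the period began on 1999-07-26 rather than on 1998-01-11 when the act occurred.
The untolled deadline — 6 years after 1999-07-26 — is 2005-07-26.
Because the emergency suspension of filing deadlines ran from 2002-12-16 to 2003-10-09, the deadline is extended by 297 days to 2006-05-19.
The period was tolled for 399 days by the pending related arbitration (2006-01-23 to 2007-02-26), pushing the deadline to 2007-06-22.
The 2007-08-31 filing falls after the 2007-06-22 deadline; the claim is time-barred.

TIME-BARRED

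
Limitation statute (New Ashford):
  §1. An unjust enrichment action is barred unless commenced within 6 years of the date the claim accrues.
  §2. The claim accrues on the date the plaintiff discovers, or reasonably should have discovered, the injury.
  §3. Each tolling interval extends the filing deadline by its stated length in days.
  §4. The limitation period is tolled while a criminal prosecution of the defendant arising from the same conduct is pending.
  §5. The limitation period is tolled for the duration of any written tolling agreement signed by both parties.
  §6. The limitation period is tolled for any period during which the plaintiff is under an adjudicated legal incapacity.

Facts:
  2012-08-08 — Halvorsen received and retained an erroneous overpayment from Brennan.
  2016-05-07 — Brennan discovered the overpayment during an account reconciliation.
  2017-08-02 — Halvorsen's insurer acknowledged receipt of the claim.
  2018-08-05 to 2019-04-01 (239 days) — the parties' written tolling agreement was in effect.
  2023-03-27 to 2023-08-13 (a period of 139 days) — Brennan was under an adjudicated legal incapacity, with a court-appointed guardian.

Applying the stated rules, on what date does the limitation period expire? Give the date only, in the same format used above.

2023-01-01

The claim did not accrue until Brennan discovered the injury on 2016-05-07; the 2012-08-08 act date does not start the clock under the stated rule.
Adding the 6 years base period to 2016-05-07 gives a deadline of 2022-05-07, before any tolling.
The period was tolled for 239 days by the written tolling agreement (2018-08-05 to 2019-04-01), pushing the deadline to 2023-01-01.
By the time the plaintiff's legal incapacity began on 2023-03-27, the limitation period had already expired on 2023-01-01; that interval cannot revive it.
None of the other events listed affects the running of the period under the stated rules.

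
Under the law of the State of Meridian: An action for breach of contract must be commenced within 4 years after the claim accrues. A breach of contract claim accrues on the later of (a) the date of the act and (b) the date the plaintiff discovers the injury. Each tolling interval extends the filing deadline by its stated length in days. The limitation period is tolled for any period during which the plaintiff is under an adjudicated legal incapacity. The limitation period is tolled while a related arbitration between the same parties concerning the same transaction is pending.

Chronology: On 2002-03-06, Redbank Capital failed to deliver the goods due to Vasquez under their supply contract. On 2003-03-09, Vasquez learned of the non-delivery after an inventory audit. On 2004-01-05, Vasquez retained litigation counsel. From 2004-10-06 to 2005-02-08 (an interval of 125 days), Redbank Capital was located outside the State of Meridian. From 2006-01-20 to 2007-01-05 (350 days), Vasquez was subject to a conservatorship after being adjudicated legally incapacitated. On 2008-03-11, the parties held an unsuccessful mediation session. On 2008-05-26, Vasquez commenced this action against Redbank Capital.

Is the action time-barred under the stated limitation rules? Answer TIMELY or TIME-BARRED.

TIME-BARRED

Taking the later of the act (2002-03-06) and discovery (2003-03-09), the claim accrued on 2003-03-09.
The untolled deadline — 4 years after 2003-03-09 — is 2007-03-09.
Because the plaintiff's legal incapacity ran from 2006-01-20 to 2007-01-05, the deadline is extended by 350 days to 2008-02-22.
No stated provision tolls the period for the defendant's absence, so the interval from 2004-10-06 to 2005-02-08 has no effect on the deadline.
None of the other events listed affects the running of the period under the stated rules.
The 2008-05-26 filing falls after the 2008-02-22 deadline; the claim is time-barred.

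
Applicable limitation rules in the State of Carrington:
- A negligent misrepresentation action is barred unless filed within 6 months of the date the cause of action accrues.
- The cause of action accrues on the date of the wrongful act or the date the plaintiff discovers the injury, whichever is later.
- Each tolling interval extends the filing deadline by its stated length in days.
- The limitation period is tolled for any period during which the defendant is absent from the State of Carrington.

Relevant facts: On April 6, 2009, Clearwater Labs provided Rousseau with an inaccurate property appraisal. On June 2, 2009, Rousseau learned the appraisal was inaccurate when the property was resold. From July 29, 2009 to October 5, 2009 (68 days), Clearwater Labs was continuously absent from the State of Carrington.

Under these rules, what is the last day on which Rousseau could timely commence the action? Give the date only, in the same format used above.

Taking the later of the act (April 6, 2009) and discovery (June 2, 2009), the claim accrued on June 2, 2009.
6 months from June 2, 2009 is December 2, 2009.
The period was tolled for 68 days by the defendant's absence from the jurisdiction (July 29, 2009 to October 5, 2009), pushing the deadline to February 8, 2010.

February 8, 2010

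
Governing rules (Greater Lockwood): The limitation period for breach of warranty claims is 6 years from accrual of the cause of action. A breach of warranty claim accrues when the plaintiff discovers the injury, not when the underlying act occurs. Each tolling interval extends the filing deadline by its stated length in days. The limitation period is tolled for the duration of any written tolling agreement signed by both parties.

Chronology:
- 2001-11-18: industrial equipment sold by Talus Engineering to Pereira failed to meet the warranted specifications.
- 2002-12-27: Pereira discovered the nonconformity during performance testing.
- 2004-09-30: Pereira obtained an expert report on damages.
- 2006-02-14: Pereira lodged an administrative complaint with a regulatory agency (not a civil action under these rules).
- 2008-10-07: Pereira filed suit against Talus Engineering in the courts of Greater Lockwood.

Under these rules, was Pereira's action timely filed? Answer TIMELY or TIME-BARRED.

Under the discovery rule, the claim accrued on 2002-12-27, when Pereira discovered the injury — not on the 2001-11-18 date of the underlying act.
The untolled deadline — 6 years after 2002-12-27 — is 2008-12-27.
Nothing else in the chronology tolls or restarts the period.
The 2008-10-07 filing precedes the 2008-12-27 deadline; the claim is timely.

TIMELY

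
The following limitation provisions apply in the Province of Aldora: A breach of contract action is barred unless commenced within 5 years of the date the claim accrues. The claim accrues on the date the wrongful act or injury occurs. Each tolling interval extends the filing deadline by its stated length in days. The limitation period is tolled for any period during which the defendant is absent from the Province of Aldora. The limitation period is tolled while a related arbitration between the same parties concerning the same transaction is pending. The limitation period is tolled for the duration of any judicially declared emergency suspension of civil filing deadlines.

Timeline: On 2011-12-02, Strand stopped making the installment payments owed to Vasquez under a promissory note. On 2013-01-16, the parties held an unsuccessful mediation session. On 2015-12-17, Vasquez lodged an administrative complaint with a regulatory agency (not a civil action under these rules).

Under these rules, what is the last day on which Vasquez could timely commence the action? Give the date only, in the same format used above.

2016-12-02

The claim accrued on 2011-12-02, when the wrongful act occurred.
Adding the 5 years base period to 2011-12-02 gives a deadline of 2016-12-02, before any tolling.
Nothing else in the chronology tolls or restarts the period.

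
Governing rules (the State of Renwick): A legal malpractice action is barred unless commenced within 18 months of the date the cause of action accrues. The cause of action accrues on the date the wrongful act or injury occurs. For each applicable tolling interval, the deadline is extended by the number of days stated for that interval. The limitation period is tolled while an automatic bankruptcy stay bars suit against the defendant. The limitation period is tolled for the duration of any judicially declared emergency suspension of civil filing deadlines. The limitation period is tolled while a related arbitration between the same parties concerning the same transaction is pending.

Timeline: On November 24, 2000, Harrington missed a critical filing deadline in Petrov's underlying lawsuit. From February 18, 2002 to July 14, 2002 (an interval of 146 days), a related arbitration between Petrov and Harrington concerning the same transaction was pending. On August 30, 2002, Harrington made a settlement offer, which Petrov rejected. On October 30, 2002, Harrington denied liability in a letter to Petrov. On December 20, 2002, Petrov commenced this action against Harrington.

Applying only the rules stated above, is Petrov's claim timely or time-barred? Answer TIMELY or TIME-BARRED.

TIME-BARRED

The claim accrued on November 24, 2000, when the wrongful act occurred.
Adding the 18 months base period to November 24, 2000 gives a deadline of May 24, 2002, before any tolling.
Because the pending related arbitration ran from February 18, 2002 to July 14, 2002, the deadline is extended by 146 days to October 17, 2002.
Nothing else in the chronology tolls or restarts the period.
Petrov filed on December 20, 2002, after the October 17, 2002 deadline, so the action is time-barred.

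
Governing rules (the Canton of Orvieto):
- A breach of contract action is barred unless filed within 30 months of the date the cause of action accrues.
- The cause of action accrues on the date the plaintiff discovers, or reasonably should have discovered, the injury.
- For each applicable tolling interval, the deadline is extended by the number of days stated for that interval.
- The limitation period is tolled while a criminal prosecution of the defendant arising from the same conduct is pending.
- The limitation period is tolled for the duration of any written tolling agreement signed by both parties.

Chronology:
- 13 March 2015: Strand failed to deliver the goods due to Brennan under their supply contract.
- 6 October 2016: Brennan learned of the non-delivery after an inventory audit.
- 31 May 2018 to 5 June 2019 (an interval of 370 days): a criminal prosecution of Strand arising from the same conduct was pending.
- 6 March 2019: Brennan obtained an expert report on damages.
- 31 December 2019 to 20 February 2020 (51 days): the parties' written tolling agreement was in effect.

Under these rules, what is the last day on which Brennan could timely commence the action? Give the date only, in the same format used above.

Under the discovery rule, the claim accrued on 6 October 2016, when Brennan discovered the injury — not on the 13 March 2015 date of the underlying act.
The untolled deadline — 30 months after 6 October 2016 — is 6 April 2019.
The period was tolled for 370 days by the pending criminal prosecution (31 May 2018 to 5 June 2019), pushing the deadline to 10 April 2020.
The period was tolled for 51 days by the written tolling agreement (31 December 2019 to 20 February 2020), pushing the deadline to 31 May 2020.
The other events in the timeline have no effect on the limitation period under the stated rules.

31 May 2020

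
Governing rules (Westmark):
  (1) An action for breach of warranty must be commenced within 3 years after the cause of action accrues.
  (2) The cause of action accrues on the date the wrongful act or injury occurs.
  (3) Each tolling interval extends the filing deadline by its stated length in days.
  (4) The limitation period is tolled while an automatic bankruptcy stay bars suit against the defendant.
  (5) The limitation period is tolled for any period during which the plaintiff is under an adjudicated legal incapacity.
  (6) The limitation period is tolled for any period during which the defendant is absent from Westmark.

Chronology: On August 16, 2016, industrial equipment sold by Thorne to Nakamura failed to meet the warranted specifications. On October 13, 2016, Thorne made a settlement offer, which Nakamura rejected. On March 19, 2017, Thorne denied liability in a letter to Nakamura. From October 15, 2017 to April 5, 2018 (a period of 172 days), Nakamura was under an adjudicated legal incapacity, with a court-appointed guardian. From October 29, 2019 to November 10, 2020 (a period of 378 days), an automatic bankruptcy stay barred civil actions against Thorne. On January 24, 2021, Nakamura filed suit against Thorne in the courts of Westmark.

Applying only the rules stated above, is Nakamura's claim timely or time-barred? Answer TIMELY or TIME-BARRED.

The cause of action accrued on August 16, 2016, the date of the act.
The untolled deadline — 3 years after August 16, 2016 — is August 16, 2019.
Because the plaintiff's legal incapacity ran from October 15, 2017 to April 5, 2018, the deadline is extended by 172 days to February 4, 2020.
The automatic bankruptcy stay from October 29, 2019 to November 10, 2020 tolled the period for 378 days, extending the deadline to February 16, 2021.
None of the other events listed affects the running of the period under the stated rules.
The January 24, 2021 filing precedes the February 16, 2021 deadline; the claim is timely.

TIMELY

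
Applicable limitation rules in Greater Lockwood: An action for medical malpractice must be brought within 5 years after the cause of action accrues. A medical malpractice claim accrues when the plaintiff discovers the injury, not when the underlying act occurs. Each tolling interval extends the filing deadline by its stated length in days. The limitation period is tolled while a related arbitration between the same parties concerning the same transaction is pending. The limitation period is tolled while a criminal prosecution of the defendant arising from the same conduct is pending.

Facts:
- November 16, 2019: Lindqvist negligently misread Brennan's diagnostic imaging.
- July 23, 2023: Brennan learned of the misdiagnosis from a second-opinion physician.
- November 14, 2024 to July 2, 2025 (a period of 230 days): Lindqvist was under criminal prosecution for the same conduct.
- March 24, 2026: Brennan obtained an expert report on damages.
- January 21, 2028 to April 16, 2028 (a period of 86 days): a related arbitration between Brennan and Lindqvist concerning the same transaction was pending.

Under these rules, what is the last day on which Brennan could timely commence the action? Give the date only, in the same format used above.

June 4, 2029

Under the discovery rule, the claim accrued on July 23, 2023, when Brennan discovered the injury — not on the November 16, 2019 date of the underlying act.
Adding the 5 years base period to July 23, 2023 gives a deadline of July 23, 2028, before any tolling.
The period was tolled for 230 days by the pending criminal prosecution (November 14, 2024 to July 2, 2025), pushing the deadline to March 10, 2029.
The pending related arbitration from January 21, 2028 to April 16, 2028 tolled the period for 86 days, extending the deadline to June 4, 2029.
None of the other events listed affects the running of the period under the stated rules.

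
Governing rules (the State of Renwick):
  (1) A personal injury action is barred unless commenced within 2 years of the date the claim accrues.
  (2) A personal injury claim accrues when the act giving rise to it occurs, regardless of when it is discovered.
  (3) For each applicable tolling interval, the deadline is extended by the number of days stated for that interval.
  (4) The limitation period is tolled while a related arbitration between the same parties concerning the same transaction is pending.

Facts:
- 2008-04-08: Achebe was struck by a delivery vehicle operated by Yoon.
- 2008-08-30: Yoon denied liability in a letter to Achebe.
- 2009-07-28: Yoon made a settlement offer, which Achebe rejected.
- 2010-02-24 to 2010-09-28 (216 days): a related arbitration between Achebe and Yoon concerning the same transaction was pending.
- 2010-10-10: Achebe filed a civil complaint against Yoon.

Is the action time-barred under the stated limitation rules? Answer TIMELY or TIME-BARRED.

TIMELY

The claim accrued on 2008-04-08, the date of the act.
The untolled deadline — 2 years after 2008-04-08 — is 2010-04-08.
The period was tolled for 216 days by the pending related arbitration (2010-02-24 to 2010-09-28), pushing the deadline to 2010-11-10.
Nothing else in the chronology tolls or restarts the period.
Filing on 2010-10-10 beat the 2010-11-10 deadline — the action is timely.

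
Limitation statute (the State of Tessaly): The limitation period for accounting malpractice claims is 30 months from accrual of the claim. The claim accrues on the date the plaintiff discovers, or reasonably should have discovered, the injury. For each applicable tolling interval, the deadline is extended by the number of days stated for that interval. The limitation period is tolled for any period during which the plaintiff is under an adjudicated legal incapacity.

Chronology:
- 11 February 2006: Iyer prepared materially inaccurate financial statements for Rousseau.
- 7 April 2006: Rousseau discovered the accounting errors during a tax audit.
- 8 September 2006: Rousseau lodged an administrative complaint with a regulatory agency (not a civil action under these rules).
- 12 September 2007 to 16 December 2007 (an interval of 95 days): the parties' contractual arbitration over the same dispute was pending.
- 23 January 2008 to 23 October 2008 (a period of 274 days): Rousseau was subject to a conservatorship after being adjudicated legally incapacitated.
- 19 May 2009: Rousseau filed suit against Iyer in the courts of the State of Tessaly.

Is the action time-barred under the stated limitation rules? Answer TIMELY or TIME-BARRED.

Accrual is tied to discovery, so the period began on 7 April 2006 rather than on 11 February 2006 when the act occurred.
The untolled deadline — 30 months after 7 April 2006 — is 7 October 2008.
Because the plaintiff's legal incapacity ran from 23 January 2008 to 23 October 2008, the deadline is extended by 274 days to 8 July 2009.
The pending related arbitration from 12 September 2007 to 16 December 2007 does not toll the period, because no stated rule makes a pending arbitration a tolling event.
The other events in the timeline have no effect on the limitation period under the stated rules.
Filing on 19 May 2009 beat the 8 July 2009 deadline — the action is timely.

TIMELY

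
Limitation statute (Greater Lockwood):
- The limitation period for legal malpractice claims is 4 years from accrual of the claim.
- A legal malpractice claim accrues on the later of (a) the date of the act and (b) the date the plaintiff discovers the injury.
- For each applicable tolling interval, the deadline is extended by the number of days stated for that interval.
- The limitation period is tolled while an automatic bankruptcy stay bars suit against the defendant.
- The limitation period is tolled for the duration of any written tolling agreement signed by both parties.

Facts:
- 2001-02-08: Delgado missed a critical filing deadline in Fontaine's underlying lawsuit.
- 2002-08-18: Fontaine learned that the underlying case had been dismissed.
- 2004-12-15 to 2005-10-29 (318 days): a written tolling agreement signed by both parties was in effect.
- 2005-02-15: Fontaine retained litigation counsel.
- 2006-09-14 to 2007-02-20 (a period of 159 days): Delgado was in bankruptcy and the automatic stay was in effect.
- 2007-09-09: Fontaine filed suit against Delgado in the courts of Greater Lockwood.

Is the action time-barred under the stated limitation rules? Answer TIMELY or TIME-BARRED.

Because discovery on 2002-08-18 post-dates the 2001-02-08 act, accrual under the later-of rule falls on 2002-08-18.
4 years from 2002-08-18 is 2006-08-18.
The written tolling agreement from 2004-12-15 to 2005-10-29 tolled the period for 318 days, extending the deadline to 2007-07-02.
The period was tolled for 159 days by the automatic bankruptcy stay (2006-09-14 to 2007-02-20), pushing the deadline to 2007-12-08.
Nothing else in the chronology tolls or restarts the period.
The 2007-09-09 filing precedes the 2007-12-08 deadline; the claim is timely.

TIMELY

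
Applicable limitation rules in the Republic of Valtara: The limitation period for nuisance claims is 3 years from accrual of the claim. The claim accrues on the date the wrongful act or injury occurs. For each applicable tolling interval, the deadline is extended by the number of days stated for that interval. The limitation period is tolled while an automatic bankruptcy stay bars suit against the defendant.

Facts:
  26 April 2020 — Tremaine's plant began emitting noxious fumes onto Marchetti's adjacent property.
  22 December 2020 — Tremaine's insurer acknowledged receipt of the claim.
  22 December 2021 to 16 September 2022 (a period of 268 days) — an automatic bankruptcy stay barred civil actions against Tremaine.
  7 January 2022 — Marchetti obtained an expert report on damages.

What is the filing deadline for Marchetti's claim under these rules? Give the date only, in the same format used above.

The claim accrued on 26 April 2020, the date of the act.
The untolled deadline — 3 years after 26 April 2020 — is 26 April 2023.
The automatic bankruptcy stay from 22 December 2021 to 16 September 2022 tolled the period for 268 days, extending the deadline to 19 January 2024.
Nothing else in the chronology tolls or restarts the period.

19 January 2024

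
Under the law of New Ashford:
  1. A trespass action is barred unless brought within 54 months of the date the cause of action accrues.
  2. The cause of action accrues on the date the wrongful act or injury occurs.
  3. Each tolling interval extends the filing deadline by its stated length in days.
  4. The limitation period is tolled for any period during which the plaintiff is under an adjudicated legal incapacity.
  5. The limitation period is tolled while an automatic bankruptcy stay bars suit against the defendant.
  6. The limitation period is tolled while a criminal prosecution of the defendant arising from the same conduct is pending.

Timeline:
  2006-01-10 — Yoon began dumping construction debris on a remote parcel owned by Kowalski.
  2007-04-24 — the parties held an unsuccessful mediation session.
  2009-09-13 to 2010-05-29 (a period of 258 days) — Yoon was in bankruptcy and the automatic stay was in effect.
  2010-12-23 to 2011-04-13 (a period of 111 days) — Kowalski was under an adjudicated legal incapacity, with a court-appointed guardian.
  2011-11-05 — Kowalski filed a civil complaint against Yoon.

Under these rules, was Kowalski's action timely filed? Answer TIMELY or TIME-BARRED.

The limitation period began to run on 2006-01-10.
Adding the 54 months base period to 2006-01-10 gives a deadline of 2010-07-10, before any tolling.
Because the automatic bankruptcy stay ran from 2009-09-13 to 2010-05-29, the deadline is extended by 258 days to 2011-03-25.
The plaintiff's legal incapacity from 2010-12-23 to 2011-04-13 tolled the period for 111 days, extending the deadline to 2011-07-14.
Nothing else in the chronology tolls or restarts the period.
Kowalski filed on 2011-11-05, after the 2011-07-14 deadline, so the action is time-barred.

TIME-BARRED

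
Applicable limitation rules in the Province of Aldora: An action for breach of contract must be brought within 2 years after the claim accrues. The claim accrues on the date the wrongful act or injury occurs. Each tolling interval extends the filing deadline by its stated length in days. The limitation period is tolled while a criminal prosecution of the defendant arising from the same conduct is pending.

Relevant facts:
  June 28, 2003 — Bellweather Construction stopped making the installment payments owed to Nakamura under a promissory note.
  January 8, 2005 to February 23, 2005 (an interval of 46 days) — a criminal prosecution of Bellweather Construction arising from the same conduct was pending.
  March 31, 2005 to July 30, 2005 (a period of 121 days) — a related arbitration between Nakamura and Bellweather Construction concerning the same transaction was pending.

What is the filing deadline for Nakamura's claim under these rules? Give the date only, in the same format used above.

The claim accrued on June 28, 2003, when the wrongful act occurred.
Adding the 2 years base period to June 28, 2003 gives a deadline of June 28, 2005, before any tolling.
Because the pending criminal prosecution ran from January 8, 2005 to February 23, 2005, the deadline is extended by 46 days to August 13, 2005.
No stated provision tolls the period for a pending arbitration, so the interval from March 31, 2005 to July 30, 2005 has no effect on the deadline.

August 13, 2005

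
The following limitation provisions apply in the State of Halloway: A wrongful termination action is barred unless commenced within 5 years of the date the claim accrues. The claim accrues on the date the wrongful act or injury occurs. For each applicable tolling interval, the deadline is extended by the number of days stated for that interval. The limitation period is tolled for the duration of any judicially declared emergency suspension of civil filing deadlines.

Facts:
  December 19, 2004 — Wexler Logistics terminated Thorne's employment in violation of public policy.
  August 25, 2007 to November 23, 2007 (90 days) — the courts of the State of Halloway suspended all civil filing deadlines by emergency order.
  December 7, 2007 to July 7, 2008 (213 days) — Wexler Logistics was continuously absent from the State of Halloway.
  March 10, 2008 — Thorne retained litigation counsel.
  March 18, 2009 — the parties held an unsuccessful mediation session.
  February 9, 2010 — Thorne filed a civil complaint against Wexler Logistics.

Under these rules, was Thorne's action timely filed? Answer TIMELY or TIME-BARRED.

TIMELY

The claim accrued on December 19, 2004, the date of the act.
5 years from December 19, 2004 is December 19, 2009.
The period was tolled for 90 days by the emergency suspension of filing deadlines (August 25, 2007 to November 23, 2007), pushing the deadline to March 19, 2010.
Although the defendant's absence ran from December 7, 2007 to July 7, 2008, the stated rules do not make that a tolling event, so it is disregarded.
The other events in the timeline have no effect on the limitation period under the stated rules.
Filing on February 9, 2010 beat the March 19, 2010 deadline — the action is timely.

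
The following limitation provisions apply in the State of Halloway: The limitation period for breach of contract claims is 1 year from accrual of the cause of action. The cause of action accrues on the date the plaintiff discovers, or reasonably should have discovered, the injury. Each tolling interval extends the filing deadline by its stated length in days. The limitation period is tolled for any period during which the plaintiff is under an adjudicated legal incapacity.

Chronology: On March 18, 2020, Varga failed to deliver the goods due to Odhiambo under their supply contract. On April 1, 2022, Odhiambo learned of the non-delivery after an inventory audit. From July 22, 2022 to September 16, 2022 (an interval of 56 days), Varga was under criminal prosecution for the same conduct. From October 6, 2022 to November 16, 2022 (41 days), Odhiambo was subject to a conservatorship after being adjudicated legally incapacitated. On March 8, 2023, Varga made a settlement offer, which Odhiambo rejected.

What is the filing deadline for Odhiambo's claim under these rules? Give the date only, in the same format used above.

The claim did not accrue until Odhiambo discovered the injury on April 1, 2022; the March 18, 2020 act date does not start the clock under the stated rule.
The untolled deadline — 1 year after April 1, 2022 — is April 1, 2023.
Because the plaintiff's legal incapacity ran from October 6, 2022 to November 16, 2022, the deadline is extended by 41 days to May 12, 2023.
No stated provision tolls the period for a criminal prosecution, so the interval from July 22, 2022 to September 16, 2022 has no effect on the deadline.
The other events in the timeline have no effect on the limitation period under the stated rules.

May 12, 2023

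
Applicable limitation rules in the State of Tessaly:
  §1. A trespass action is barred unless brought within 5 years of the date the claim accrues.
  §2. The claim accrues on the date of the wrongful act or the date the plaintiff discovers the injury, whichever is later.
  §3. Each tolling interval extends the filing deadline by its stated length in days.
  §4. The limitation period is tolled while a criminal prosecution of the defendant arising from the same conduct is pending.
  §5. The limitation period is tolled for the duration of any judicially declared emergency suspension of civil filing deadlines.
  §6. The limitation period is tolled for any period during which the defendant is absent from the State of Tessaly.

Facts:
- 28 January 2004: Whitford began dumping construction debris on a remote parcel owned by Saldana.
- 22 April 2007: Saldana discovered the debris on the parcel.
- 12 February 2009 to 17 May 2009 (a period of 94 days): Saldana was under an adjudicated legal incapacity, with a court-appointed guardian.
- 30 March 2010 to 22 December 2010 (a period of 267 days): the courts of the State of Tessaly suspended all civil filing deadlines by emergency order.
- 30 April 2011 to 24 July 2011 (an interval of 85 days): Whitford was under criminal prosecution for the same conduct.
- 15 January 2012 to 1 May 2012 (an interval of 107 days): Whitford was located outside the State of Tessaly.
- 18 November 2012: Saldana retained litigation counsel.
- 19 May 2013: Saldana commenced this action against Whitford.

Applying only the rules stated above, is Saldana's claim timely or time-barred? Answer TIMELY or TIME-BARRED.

The claim accrued on 22 April 2007 — the later of the 28 January 2004 act and the 22 April 2007 discovery.
The untolled deadline — 5 years after 22 April 2007 — is 22 April 2012.
The emergency suspension of filing deadlines from 30 March 2010 to 22 December 2010 tolled the period for 267 days, extending the deadline to 14 January 2013.
The pending criminal prosecution from 30 April 2011 to 24 July 2011 tolled the period for 85 days, extending the deadline to 9 April 2013.
Because the defendant's absence from the jurisdiction ran from 15 January 2012 to 1 May 2012, the deadline is extended by 107 days to 25 July 2013.
Although the plaintiff's incapacity ran from 12 February 2009 to 17 May 2009, the stated rules do not make that a tolling event, so it is disregarded.
The other events in the timeline have no effect on the limitation period under the stated rules.
The 19 May 2013 filing precedes the 25 July 2013 deadline; the claim is timely.

TIMELY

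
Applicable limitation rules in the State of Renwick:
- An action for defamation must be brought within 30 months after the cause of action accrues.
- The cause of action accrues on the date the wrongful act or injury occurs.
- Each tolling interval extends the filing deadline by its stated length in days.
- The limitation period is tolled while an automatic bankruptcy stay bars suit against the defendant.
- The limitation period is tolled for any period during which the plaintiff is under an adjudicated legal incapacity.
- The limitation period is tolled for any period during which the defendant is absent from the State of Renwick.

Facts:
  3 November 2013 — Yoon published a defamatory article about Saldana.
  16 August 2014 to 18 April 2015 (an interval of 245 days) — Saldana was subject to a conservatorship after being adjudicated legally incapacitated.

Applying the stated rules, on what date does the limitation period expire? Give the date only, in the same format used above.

The limitation period began to run on 3 November 2013.
30 months from 3 November 2013 is 3 May 2016.
Because the plaintiff's legal incapacity ran from 16 August 2014 to 18 April 2015, the deadline is extended by 245 days to 3 January 2017.

3 January 2017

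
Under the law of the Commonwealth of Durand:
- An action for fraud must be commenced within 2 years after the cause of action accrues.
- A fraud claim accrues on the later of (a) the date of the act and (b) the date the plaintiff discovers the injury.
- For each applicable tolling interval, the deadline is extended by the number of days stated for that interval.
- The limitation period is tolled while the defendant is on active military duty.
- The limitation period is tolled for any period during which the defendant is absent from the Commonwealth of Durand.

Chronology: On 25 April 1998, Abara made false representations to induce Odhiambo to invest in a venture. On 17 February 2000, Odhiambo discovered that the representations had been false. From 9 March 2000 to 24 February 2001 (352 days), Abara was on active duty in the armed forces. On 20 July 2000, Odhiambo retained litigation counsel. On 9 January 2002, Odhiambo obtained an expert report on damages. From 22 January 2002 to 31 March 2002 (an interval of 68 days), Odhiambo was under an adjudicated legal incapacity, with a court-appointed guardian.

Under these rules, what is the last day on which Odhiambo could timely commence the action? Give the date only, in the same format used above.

The claim accrued on 17 February 2000 — the later of the 25 April 1998 act and the 17 February 2000 discovery.
2 years from 17 February 2000 is 17 February 2002.
Because the defendant's active military service ran from 9 March 2000 to 24 February 2001, the deadline is extended by 352 days to 4 February 2003.
The plaintiff's legal incapacity from 22 January 2002 to 31 March 2002 does not toll the period, because no stated rule makes the plaintiff's incapacity a tolling event.
Nothing else in the chronology tolls or restarts the period.

4 February 2003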